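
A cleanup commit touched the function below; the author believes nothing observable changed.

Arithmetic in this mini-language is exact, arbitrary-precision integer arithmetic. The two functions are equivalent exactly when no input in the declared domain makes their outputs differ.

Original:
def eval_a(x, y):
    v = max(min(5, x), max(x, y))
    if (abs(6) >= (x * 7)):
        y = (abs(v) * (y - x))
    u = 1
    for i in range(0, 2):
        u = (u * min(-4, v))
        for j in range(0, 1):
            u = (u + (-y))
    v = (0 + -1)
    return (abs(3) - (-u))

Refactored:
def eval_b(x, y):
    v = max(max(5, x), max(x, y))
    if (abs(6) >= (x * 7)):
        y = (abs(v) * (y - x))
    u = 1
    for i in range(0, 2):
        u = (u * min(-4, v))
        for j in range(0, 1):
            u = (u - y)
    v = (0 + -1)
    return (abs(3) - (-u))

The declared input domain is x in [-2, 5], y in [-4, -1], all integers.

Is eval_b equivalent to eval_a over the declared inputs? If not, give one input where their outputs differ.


Run the pair on x=-2, y=-4.
eval_a: v becomes -2; next (abs(6) >= (x * 7)) evaluates to true; next y becomes -4; next u becomes 1; next at i=0:; next u becomes -4; next at j=0:; next u becomes 0; next at i=1:; next u becomes 0; next at j=0:; next u becomes 4; next v becomes -1; next final value 7
eval_b: v becomes 5; next (abs(6) >= (x * 7)) evaluates to true; next y becomes -10; next u becomes 1; next at i=0:; next u becomes -4; next at j=0:; next u becomes 6; next at i=1:; next u becomes -24; next at j=0:; next u becomes -14; next v becomes -1; next final value -11
7 and -11 differ, so these are not the same function on this domain.
verdict: not equivalent; witness: x=-2, y=-4


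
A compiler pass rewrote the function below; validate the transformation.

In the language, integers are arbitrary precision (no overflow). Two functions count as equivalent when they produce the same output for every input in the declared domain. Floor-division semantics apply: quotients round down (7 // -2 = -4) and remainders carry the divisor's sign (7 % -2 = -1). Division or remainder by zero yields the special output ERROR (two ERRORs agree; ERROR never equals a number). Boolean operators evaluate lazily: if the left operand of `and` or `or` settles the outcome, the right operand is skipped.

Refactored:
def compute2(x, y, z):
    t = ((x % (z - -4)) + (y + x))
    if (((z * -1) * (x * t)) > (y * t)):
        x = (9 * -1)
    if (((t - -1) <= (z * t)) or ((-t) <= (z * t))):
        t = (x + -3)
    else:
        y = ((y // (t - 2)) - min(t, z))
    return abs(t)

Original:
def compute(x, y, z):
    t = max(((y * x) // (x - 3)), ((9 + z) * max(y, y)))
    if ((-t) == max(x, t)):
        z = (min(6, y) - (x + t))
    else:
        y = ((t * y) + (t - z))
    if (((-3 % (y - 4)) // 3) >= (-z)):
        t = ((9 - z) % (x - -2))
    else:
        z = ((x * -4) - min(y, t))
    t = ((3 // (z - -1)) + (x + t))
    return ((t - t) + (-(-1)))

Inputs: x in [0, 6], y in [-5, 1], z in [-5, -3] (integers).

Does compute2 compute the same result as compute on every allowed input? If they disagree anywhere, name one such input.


The rewrite breaks on x=0, y=-5, z=-5, where the results are 1 and 3.
compute: t becomes 0; next ((-t) == max(x, t)) evaluates to true; next z becomes -5; next (((-3 % (y - 4)) // 3) >= (-z)) evaluates to false; next z becomes 5; next t becomes 0; next final value 1
compute2: t becomes -5; next (((z * -1) * (x * t)) > (y * t)) evaluates to false; next (((t - -1) <= (z * t)) or ((-t) <= (z * t))) evaluates to true; next t becomes -3; next final value 3
verdict: not equivalent; witness: x=0, y=-5, z=-5


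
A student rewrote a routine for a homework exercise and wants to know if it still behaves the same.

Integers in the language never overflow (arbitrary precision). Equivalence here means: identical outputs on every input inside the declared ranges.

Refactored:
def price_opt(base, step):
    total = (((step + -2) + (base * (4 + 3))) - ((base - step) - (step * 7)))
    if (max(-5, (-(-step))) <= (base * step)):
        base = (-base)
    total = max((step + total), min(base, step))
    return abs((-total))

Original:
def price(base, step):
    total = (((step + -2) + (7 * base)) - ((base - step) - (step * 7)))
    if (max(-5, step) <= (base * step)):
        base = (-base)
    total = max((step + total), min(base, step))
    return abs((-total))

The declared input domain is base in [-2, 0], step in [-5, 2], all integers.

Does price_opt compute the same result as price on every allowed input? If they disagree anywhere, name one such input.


The two versions differ — the changes include constant usage differs, plus arithmetic usage differs.
Tracing base=0, step=-4: price: total := -38 | (max(-5, step) <= (base * step)): true | base := 0 | total := -4 | result 4 | price_opt: total := -38 | (max(-5, (-(-step))) <= (base * step)): true | base := 0 | total := -4 | result 4 — matching result 4.
An exhaustive pass over the 24 declared inputs shows identical outputs.
verdict: equivalent


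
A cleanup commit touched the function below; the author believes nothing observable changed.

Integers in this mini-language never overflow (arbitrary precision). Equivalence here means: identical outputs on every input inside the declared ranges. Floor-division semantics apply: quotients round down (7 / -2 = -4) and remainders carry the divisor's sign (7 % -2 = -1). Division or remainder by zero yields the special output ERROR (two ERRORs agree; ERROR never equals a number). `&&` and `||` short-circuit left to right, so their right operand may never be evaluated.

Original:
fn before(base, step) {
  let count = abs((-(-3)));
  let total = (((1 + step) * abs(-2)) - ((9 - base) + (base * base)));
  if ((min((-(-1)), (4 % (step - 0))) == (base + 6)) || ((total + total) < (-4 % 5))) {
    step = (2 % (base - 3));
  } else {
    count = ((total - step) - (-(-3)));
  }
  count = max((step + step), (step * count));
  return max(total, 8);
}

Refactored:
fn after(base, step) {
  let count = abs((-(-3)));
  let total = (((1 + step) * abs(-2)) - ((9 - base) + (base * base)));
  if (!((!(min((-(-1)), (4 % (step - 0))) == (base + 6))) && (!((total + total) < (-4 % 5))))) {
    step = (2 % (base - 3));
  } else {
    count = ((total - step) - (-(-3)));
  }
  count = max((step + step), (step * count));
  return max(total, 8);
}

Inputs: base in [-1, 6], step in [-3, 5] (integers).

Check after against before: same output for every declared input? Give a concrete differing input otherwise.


Differences: boolean connective usage differs — yet all 72 inputs agree.
verdict: equivalent


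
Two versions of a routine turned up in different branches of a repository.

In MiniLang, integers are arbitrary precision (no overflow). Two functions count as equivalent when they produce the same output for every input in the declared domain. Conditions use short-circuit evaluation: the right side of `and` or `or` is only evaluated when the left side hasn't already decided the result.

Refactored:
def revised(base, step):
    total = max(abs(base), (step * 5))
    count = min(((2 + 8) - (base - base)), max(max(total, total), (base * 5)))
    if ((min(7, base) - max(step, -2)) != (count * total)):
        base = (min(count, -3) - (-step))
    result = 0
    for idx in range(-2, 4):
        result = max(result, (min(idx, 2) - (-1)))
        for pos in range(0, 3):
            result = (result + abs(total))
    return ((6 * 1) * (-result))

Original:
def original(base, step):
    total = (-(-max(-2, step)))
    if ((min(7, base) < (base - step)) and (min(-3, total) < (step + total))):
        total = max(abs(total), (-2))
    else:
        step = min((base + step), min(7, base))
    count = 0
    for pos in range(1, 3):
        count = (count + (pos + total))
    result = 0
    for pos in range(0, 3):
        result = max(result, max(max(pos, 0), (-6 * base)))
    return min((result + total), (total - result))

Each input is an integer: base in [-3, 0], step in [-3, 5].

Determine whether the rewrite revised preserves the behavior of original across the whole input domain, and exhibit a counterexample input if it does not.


Consider the input base=-3, step=-3.
original: total=-2, then ((min(7, base) < (base - step)) and (min(-3, total) < (step + total))) is false, then step=-6, then count=0, then (pos=1), then count=-1, then (pos=2), then count=-1, then result=0, then (pos=0), then result=18, then (pos=1), then result=18, then (pos=2), then result=18, then returns -20
revised: total=3, then count=3, then ((min(7, base) - max(step, -2)) != (count * total)) is true, then base=-6, then result=0, then (idx=-2), then result=0, then (pos=0), then result=3, then (pos=1), then result=6, then (pos=2), then result=9, then (idx=-1), then result=9, then (pos=0), then result=12, then (pos=1), then result=15, then (pos=2), then result=18, then (idx=0), then result=18, then (pos=0), then result=21, then (pos=1), then result=24, then (pos=2), then result=27, then (idx=1), then result=27, then (pos=0), then result=30, then (pos=1), then result=33, then (pos=2), then result=36, then (idx=2), then result=36, then (pos=0), then result=39, then (pos=1), then result=42, then (pos=2), then result=45, then (idx=3), then result=45, then (pos=0), then result=48, then (pos=1), then result=51, then (pos=2), then result=54, then returns -324
-20 against -324: the behavior changed.
verdict: not equivalent; witness: base=-3, step=-3


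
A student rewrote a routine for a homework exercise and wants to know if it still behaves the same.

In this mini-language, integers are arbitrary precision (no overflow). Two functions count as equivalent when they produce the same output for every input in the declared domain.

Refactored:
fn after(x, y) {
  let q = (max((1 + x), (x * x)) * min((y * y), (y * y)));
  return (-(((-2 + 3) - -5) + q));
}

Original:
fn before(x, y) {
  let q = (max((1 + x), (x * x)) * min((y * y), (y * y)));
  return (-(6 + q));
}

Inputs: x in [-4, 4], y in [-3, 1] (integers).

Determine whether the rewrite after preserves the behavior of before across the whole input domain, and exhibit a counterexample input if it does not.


The two versions differ — the changes include constant usage differs; arithmetic usage differs.
Tracing x=-4, y=1: before: q becomes 16; next final value -22 | after: q becomes 16; next final value -22 — matching result -22.
Across all 45 domain points the two functions coincide.
verdict: equivalent


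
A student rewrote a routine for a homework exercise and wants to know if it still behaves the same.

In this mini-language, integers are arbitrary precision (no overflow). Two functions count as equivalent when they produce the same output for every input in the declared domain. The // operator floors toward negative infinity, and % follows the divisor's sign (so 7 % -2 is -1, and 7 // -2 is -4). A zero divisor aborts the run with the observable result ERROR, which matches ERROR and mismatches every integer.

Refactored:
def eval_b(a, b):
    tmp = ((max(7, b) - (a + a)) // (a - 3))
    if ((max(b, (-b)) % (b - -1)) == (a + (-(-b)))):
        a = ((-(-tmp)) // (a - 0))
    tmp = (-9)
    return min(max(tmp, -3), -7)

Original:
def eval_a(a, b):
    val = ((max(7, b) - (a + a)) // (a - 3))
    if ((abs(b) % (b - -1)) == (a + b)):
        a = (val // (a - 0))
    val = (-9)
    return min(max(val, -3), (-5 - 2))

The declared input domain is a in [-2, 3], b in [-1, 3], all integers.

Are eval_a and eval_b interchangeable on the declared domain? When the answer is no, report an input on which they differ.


Changes here: local variable names differ; constant usage differs; min/max/abs usage differs; arithmetic usage differs; the full 30-point sweep finds no disagreement.
verdict: equivalent


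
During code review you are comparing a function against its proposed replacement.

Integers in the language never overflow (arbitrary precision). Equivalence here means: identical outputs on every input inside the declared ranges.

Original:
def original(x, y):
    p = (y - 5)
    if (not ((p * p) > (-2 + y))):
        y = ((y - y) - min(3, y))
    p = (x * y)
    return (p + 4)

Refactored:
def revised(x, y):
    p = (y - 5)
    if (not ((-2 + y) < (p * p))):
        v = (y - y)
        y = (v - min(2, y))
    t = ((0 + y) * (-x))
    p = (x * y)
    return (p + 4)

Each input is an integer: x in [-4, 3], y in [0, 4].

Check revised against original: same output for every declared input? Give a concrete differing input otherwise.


These are not equivalent — on x=-4, y=4 the outputs split (16 vs 12).
original: p becomes -1; next (not ((p * p) > (-2 + y))) evaluates to true; next y becomes -3; next p becomes 12; next final value 16
revised: p becomes -1; next (not ((-2 + y) < (p * p))) evaluates to true; next v becomes 0; next y becomes -2; next t becomes -8; next p becomes 8; next final value 12
verdict: not equivalent; witness: x=-4, y=4


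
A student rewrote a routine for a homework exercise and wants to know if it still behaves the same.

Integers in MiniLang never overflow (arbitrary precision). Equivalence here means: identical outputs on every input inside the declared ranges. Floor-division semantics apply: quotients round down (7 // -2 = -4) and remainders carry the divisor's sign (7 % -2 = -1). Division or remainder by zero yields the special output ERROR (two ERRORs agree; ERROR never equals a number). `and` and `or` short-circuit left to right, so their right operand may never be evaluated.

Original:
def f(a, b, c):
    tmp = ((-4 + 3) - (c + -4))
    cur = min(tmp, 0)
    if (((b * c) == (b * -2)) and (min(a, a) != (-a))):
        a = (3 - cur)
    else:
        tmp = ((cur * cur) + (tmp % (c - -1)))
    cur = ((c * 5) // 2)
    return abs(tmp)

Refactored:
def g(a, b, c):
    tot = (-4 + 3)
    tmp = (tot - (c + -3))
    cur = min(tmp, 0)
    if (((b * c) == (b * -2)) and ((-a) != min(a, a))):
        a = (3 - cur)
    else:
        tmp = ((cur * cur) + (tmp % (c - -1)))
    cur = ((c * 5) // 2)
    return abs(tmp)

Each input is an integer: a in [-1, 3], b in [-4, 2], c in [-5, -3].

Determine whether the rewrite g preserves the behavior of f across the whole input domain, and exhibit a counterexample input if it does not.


On input a=-1, b=-4, c=-5, f returns 0 while g returns 1.
verdict: not equivalent; witness: a=-1, b=-4, c=-5


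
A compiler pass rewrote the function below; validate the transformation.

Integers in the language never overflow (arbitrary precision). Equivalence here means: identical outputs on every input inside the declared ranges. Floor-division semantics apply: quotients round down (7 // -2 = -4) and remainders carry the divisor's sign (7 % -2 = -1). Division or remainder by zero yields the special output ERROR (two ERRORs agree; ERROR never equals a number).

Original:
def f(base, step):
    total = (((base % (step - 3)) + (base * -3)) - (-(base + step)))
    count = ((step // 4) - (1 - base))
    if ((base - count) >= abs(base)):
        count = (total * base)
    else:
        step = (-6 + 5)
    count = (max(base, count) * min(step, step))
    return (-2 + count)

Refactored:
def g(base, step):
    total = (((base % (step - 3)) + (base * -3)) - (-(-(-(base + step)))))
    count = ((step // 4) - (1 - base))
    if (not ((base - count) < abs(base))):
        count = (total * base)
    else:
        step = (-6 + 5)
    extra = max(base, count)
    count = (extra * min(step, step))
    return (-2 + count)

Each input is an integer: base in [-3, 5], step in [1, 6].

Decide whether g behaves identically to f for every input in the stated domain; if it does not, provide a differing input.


Behavior is preserved: although boolean connective usage differs, and local variable names differ, and comparison usage differs, and statement counts differ, the outputs never diverge.
Spot check at base=-3, step=5 — f: total becomes 12; next count becomes -3; next ((base - count) >= abs(base)) evaluates to false; next step becomes -1; next count becomes 3; next final value 1. g: total becomes 12; next count becomes -3; next (not ((base - count) < abs(base))) evaluates to false; next step becomes -1; next extra becomes -3; next count becomes 3; next final value 1. Both give 1.
Every one of the 54 inputs gives matching results.
verdict: equivalent


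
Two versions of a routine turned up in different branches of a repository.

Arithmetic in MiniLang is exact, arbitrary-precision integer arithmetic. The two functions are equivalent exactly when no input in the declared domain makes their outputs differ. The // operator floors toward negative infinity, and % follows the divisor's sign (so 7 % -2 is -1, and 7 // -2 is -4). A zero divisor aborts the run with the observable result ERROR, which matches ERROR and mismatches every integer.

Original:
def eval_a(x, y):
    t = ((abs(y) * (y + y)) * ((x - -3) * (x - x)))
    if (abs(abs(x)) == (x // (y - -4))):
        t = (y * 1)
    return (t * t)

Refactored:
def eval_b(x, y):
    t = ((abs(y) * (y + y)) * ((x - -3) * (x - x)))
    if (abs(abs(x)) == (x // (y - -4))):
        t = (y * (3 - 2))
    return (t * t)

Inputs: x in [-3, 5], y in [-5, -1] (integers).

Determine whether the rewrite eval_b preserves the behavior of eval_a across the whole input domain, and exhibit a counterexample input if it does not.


Behavior is preserved: although constant usage differs, arithmetic usage differs, the outputs never diverge.
One worked example (x=3, y=-3) — eval_a: t becomes 0; next (abs(abs(x)) == (x // (y - -4))) evaluates to true; next t becomes -3; next final value 9; eval_b: t becomes 0; next (abs(abs(x)) == (x // (y - -4))) evaluates to true; next t becomes -3; next final value 9; agreement on 9.
Across all 45 domain points the two functions coincide.
verdict: equivalent


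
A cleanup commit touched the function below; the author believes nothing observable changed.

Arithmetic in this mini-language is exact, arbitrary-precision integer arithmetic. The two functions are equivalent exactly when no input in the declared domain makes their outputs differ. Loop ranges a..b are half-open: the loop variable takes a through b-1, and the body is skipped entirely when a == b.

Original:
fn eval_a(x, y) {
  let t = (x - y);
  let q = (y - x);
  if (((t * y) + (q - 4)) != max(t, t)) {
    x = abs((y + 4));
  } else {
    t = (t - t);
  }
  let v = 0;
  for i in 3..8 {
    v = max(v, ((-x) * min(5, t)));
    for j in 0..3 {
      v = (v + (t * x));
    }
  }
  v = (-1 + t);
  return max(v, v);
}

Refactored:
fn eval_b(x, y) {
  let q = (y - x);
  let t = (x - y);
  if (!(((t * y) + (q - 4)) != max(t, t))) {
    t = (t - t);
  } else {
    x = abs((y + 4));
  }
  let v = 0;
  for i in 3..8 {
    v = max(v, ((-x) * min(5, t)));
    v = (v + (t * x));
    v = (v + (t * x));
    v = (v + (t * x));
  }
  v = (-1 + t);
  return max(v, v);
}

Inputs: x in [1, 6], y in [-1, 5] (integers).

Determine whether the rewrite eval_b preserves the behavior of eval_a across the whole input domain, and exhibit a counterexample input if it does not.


Although arithmetic usage differs; and local variable names differ; and statement counts differ; and boolean connective usage differs; and loop structure differs, 42/42 inputs agree.
verdict: equivalent


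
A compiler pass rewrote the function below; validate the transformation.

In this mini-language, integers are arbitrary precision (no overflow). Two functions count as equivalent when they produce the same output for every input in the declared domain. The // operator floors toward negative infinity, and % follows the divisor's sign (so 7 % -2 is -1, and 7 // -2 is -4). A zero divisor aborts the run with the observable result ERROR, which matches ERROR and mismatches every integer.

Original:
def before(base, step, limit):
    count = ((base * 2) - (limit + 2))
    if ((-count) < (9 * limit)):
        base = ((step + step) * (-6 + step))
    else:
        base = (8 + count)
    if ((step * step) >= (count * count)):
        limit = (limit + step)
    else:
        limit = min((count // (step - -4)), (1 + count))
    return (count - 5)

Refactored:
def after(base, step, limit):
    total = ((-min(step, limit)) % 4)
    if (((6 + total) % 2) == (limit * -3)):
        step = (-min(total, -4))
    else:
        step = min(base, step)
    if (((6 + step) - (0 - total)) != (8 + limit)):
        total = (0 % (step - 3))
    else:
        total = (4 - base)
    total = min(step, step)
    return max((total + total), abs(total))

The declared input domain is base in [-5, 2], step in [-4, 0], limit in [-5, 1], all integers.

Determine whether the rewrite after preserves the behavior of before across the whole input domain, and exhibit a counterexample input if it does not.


Consider the input base=-5, step=-4, limit=-5.
before: count=-7, then ((-count) < (9 * limit)) is false, then base=1, then ((step * step) >= (count * count)) is false, then a zero divisor aborts: ERROR
after: total=1, then (((6 + total) % 2) == (limit * -3)) is false, then step=-5, then (((6 + step) - (0 - total)) != (8 + limit)) is true, then total=0, then total=-5, then returns 5
ERROR vs 5 — the two versions disagree here.
verdict: not equivalent; witness: base=-5, step=-4, limit=-5


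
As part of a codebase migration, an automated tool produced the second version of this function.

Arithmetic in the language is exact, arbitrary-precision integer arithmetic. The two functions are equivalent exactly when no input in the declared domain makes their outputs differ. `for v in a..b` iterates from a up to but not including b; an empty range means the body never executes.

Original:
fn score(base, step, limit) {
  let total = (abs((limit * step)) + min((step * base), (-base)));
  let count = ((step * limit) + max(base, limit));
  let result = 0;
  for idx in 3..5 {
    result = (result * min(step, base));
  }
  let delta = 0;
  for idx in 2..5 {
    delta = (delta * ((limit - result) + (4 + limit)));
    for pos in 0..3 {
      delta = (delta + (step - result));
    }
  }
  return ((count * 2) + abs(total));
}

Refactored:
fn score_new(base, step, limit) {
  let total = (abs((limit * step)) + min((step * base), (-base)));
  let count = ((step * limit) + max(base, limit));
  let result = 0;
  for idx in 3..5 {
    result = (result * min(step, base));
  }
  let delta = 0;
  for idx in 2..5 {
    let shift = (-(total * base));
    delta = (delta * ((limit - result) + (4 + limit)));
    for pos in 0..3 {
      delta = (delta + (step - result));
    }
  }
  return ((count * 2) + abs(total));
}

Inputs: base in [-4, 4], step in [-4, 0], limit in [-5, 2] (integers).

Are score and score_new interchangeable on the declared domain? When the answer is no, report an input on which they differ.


Differences: arithmetic usage differs, and local variable names differ, and statement counts differ — yet all 360 inputs agree.
verdict: equivalent


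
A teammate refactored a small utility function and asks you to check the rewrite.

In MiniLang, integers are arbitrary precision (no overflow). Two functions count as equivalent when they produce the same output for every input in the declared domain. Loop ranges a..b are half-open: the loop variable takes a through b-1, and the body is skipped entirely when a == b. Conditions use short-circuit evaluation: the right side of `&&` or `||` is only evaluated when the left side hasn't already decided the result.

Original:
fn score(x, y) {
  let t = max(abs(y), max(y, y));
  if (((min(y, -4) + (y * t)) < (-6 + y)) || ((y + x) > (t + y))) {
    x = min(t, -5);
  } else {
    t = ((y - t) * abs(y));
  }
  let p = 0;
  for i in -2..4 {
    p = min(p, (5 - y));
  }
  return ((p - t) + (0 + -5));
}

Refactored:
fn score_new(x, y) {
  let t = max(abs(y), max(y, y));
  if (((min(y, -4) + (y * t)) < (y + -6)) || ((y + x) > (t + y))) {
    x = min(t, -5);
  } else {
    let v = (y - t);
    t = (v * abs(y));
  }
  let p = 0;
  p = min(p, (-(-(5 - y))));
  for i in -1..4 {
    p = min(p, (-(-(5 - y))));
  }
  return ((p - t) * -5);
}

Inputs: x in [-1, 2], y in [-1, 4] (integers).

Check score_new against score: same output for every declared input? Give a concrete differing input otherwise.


Evaluate both at x=-1, y=-1.
score: t = 1; (((min(y, -4) + (y * t)) < (-6 + y)) || ((y + x) > (t + y))) -> false; t = -2; p = 0; [i=-2]; p = 0; [i=-1]; p = 0; [i=0]; p = 0; [i=1]; p = 0; [i=2]; p = 0; [i=3]; p = 0; return -3
score_new: t = 1; (((min(y, -4) + (y * t)) < (y + -6)) || ((y + x) > (t + y))) -> false; v = -2; t = -2; p = 0; p = 0; [i=-1]; p = 0; [i=0]; p = 0; [i=1]; p = 0; [i=2]; p = 0; [i=3]; p = 0; return -10
-3 vs -10 — the two versions disagree here.
verdict: not equivalent; witness: x=-1, y=-1


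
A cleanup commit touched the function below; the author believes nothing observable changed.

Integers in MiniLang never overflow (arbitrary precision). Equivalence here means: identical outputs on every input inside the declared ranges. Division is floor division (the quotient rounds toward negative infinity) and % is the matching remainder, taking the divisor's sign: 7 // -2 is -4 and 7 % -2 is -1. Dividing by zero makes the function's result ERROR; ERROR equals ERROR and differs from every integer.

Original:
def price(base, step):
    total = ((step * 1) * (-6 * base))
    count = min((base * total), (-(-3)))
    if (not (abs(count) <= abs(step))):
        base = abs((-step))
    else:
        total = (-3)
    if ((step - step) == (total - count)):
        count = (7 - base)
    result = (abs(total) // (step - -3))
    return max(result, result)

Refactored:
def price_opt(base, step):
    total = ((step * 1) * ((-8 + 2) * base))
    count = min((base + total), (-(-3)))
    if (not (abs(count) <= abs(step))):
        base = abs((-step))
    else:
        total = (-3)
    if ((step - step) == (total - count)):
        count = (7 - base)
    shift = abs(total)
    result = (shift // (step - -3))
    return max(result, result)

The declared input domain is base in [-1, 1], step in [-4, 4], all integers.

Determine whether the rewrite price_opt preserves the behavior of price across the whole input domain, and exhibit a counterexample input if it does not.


The rewrite breaks on base=-1, step=-4, where the results are -3 and -24.
price: total becomes -24; next count becomes 3; next (not (abs(count) <= abs(step))) evaluates to false; next total becomes -3; next ((step - step) == (total - count)) evaluates to false; next result becomes -3; next final value -3
price_opt: total becomes -24; next count becomes -25; next (not (abs(count) <= abs(step))) evaluates to true; next base becomes 4; next ((step - step) == (total - count)) evaluates to false; next shift becomes 24; next result becomes -24; next final value -24
verdict: not equivalent; witness: base=-1, step=-4


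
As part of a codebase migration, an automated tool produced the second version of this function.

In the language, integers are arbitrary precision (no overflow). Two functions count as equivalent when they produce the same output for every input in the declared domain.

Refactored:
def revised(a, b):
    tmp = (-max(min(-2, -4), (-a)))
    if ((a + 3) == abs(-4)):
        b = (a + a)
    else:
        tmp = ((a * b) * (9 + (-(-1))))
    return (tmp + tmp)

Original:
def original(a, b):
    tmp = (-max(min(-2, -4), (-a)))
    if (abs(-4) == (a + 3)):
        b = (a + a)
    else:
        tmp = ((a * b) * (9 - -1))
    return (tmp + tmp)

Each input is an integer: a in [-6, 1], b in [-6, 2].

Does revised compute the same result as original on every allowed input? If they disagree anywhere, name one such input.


The two are interchangeable: arithmetic usage differs, and every declared input agrees.
Spot check at a=-1, b=2 — original: tmp=-1, then (abs(-4) == (a + 3)) is false, then tmp=-20, then returns -40. revised: tmp=-1, then ((a + 3) == abs(-4)) is false, then tmp=-20, then returns -40. Both give -40.
Checked all 72 inputs in the declared domain: the outputs agree on every one.
verdict: equivalent


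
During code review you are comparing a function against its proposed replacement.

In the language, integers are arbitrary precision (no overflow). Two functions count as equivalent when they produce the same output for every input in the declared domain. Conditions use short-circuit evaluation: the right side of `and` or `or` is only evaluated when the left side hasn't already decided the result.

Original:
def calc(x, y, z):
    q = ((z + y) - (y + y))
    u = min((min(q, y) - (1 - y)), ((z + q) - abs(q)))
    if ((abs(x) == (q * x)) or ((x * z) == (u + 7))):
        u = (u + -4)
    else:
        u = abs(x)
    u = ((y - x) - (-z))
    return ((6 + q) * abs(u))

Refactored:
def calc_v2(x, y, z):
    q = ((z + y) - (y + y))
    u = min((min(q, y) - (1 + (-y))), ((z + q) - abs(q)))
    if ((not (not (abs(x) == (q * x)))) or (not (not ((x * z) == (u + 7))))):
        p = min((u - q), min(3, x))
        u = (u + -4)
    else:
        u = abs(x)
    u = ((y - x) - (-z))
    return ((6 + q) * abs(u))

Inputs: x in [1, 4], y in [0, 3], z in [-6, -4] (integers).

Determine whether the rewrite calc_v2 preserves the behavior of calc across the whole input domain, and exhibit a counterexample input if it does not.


Reading the diff, among the changes: min/max/abs usage differs; also constant usage differs; also local variable names differ; also arithmetic usage differs; also boolean connective usage differs; also statement counts differ.
Spot check at x=2, y=0, z=-6 — calc: q becomes -6; next u becomes -18; next ((abs(x) == (q * x)) or ((x * z) == (u + 7))) evaluates to false; next u becomes 2; next u becomes -8; next final value 0. calc_v2: q becomes -6; next u becomes -18; next ((not (not (abs(x) == (q * x)))) or (not (not ((x * z) == (u + 7))))) evaluates to false; next u becomes 2; next u becomes -8; next final value 0. Both give 0.
Every one of the 48 inputs gives matching results.
verdict: equivalent


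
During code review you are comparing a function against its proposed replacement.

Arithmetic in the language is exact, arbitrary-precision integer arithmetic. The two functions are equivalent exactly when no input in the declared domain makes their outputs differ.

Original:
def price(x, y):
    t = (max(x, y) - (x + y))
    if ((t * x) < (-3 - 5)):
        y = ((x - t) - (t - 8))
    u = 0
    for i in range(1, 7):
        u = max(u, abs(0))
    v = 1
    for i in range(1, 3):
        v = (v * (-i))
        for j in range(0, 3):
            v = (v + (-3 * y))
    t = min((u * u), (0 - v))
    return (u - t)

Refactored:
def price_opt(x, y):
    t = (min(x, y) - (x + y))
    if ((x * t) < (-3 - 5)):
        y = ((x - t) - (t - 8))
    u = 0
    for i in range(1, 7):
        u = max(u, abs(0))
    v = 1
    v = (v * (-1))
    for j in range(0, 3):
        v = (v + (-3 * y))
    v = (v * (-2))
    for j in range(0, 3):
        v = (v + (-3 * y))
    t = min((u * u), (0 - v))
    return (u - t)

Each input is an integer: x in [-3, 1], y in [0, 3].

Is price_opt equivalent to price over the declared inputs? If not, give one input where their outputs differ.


These are not equivalent — on x=-3, y=0 the outputs split (0 vs 2).
price: t becomes 3; next ((t * x) < (-3 - 5)) evaluates to true; next y becomes -1; next u becomes 0; next at i=1:; next u becomes 0; next at i=2:; next u becomes 0; next at i=3:; next u becomes 0; next at i=4:; next u becomes 0; next at i=5:; next u becomes 0; next at i=6:; next u becomes 0; next v becomes 1; next at i=1:; next v becomes -1; next at j=0:; next v becomes 2; next at j=1:; next v becomes 5; next at j=2:; next v becomes 8; next at i=2:; next v becomes -16; next at j=0:; next v becomes -13; next at j=1:; next v becomes -10; next at j=2:; next v becomes -7; next t becomes 0; next final value 0
price_opt: t becomes 0; next ((x * t) < (-3 - 5)) evaluates to false; next u becomes 0; next at i=1:; next u becomes 0; next at i=2:; next u becomes 0; next at i=3:; next u becomes 0; next at i=4:; next u becomes 0; next at i=5:; next u becomes 0; next at i=6:; next u becomes 0; next v becomes 1; next v becomes -1; next at j=0:; next v becomes -1; next at j=1:; next v becomes -1; next at j=2:; next v becomes -1; next v becomes 2; next at j=0:; next v becomes 2; next at j=1:; next v becomes 2; next at j=2:; next v becomes 2; next t becomes -2; next final value 2
verdict: not equivalent; witness: x=-3, y=0


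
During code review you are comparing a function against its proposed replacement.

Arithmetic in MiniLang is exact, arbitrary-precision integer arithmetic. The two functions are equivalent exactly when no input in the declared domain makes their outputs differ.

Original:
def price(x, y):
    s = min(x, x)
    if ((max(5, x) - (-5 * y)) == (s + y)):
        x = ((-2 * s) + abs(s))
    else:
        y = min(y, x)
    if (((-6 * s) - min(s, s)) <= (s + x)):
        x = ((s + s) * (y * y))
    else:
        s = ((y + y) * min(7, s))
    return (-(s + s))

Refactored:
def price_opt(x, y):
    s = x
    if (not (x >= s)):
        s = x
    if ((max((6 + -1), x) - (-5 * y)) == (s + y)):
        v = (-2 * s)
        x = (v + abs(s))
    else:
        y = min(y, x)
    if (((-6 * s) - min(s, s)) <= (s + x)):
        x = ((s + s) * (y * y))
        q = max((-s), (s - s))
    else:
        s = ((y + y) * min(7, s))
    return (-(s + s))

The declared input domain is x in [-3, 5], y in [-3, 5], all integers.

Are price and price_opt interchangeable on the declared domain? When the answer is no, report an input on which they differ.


Comparing the listings, the differences include: local variable names differ, comparison usage differs, arithmetic usage differs, statement counts differ, branching structure differs, boolean connective usage differs, constant usage differs, min/max/abs usage differs.
As a probe, take x=5, y=-3: price runs s = 5; ((max(5, x) - (-5 * y)) == (s + y)) -> false; y = -3; (((-6 * s) - min(s, s)) <= (s + x)) -> true; x = 90; return -10; price_opt runs s = 5; (not (x >= s)) -> false; ((max((6 + -1), x) - (-5 * y)) == (s + y)) -> false; y = -3; (((-6 * s) - min(s, s)) <= (s + x)) -> true; x = 90; q = 0; return -10; both end at -10.
Sweeping the whole domain (81 inputs) finds no disagreement.
verdict: equivalent


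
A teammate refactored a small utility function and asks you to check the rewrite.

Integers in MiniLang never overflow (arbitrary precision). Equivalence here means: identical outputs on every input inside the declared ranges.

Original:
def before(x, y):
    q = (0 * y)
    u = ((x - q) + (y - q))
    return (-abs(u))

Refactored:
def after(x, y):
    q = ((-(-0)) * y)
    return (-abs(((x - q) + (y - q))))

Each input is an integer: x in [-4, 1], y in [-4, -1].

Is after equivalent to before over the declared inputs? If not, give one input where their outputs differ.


Although local variable names differ; also statement counts differ, 24/24 inputs agree.
verdict: equivalent


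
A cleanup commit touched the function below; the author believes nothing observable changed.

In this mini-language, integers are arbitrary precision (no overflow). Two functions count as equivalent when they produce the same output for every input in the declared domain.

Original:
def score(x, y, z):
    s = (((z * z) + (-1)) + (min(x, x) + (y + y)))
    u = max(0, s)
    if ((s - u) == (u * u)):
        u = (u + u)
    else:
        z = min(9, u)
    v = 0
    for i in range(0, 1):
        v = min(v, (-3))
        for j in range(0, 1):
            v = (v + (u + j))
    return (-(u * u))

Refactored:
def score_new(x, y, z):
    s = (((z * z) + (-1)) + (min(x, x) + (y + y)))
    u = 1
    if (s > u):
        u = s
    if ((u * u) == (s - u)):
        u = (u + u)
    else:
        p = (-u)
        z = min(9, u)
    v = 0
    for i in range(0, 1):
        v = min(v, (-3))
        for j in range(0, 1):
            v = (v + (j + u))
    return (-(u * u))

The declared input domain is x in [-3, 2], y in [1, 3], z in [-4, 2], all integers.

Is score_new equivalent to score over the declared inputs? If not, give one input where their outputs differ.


Not equivalent: x=-3, y=1, z=-1 separates them (0 vs -1).
score: s = -1; u = 0; ((s - u) == (u * u)) -> false; z = 0; v = 0; [i=0]; v = -3; [j=0]; v = -3; return 0
score_new: s = -1; u = 1; (s > u) -> false; ((u * u) == (s - u)) -> false; p = -1; z = 1; v = 0; [i=0]; v = -3; [j=0]; v = -2; return -1
verdict: not equivalent; witness: x=-3, y=1, z=-1


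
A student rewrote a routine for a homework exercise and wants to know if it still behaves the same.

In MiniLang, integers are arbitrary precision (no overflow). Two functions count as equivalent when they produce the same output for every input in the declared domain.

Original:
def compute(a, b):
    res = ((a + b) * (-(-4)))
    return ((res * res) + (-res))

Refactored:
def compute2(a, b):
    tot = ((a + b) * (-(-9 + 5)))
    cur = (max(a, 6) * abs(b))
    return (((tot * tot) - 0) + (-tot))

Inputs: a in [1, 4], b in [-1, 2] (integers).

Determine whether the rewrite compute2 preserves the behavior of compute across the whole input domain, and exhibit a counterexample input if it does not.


Differences: arithmetic usage differs; also statement counts differ; also local variable names differ; also constant usage differs; also min/max/abs usage differs — yet all 16 inputs agree.
verdict: equivalent


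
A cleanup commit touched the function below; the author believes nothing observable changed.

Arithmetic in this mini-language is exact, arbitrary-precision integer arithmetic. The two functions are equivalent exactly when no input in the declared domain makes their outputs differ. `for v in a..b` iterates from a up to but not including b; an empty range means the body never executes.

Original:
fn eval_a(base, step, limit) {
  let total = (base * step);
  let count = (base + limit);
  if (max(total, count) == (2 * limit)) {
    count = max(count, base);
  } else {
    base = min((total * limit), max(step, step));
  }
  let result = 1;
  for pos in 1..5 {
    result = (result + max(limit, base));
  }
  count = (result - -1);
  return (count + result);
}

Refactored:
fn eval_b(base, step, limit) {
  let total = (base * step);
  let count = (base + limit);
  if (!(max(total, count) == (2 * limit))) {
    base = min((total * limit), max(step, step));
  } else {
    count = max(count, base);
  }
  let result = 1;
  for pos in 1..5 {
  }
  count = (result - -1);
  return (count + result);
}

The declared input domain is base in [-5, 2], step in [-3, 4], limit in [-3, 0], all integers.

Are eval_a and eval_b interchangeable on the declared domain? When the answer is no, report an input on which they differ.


Consider the input base=-5, step=-3, limit=-3.
eval_a: total becomes 15; next count becomes -8; next (max(total, count) == (2 * limit)) evaluates to false; next base becomes -45; next result becomes 1; next at pos=1:; next result becomes -2; next at pos=2:; next result becomes -5; next at pos=3:; next result becomes -8; next at pos=4:; next result becomes -11; next count becomes -10; next final value -21
eval_b: total becomes 15; next count becomes -8; next (!(max(total, count) == (2 * limit))) evaluates to true; next base becomes -45; next result becomes 1; next at pos=1:; next at pos=2:; next at pos=3:; next at pos=4:; next count becomes 2; next final value 3
-21 vs 3 — the two versions disagree here.
verdict: not equivalent; witness: base=-5, step=-3, limit=-3


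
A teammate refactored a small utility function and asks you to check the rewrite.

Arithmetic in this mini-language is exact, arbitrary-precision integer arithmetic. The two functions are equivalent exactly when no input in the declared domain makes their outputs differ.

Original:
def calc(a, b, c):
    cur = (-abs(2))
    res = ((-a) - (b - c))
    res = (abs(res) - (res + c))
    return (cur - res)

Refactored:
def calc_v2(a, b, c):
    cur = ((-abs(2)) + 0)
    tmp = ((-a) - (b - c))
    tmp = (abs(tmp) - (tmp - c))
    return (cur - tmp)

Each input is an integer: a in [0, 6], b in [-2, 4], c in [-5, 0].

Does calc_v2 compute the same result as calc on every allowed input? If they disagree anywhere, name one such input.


The rewrite breaks on a=0, b=-2, c=-5, where the results are -13 and -3.
calc: cur = -2; res = -3; res = 11; return -13
calc_v2: cur = -2; tmp = -3; tmp = 1; return -3
verdict: not equivalent; witness: a=0, b=-2, c=-5
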